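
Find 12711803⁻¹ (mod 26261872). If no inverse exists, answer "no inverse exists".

no inverse exists

Euclidean algorithm on 26261872, 12711803:
26261872 = 2*12711803 + 838266
12711803 = 15*838266 + 137813
838266 = 6*137813 + 11388
137813 = 12*11388 + 1157
11388 = 9*1157 + 975
1157 = 1*975 + 182
975 = 5*182 + 65
182 = 2*65 + 52
65 = 1*52 + 13
52 = 4*13 + 0
The gcd is 13, not 1, hence no inverse exists.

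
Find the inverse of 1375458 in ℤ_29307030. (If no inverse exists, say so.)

no inverse exists

Compute gcd(1375458, 29307030):
29307030 = 21*1375458 + 422412
1375458 = 3*422412 + 108222
422412 = 3*108222 + 97746
108222 = 1*97746 + 10476
97746 = 9*10476 + 3462
10476 = 3*3462 + 90
3462 = 38*90 + 42
90 = 2*42 + 6
42 = 7*6 + 0
Since gcd = 6 > 1, 1375458 is not a unit mod 29307030.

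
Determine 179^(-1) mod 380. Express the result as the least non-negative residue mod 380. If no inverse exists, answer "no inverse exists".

Apply the Euclidean algorithm to 380 and 179:
380 = 2*179 + 22
179 = 8*22 + 3
22 = 7*3 + 1
3 = 3*1 + 0
gcd = 1, so the inverse exists. Back-substitute:
1 = 22 − 7·3
1 = −7·179 + 57·22
1 = 57·380 − 121·179
Hence 179⁻¹ ≡ -121 ≡ 259 (mod 380).

259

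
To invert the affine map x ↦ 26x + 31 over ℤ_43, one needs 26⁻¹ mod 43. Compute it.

Extended Euclidean algorithm:
43 = 1×26 + 17
26 = 1×17 + 9
17 = 1×9 + 8
9 = 1×8 + 1
8 = 8×1 + 0
Since gcd(26, 43) = 1, back-substitute to write 1 as a combination:
1 = 9 − 8
1 = −17 + 2·9
1 = 2·26 − 3·17
1 = −3·43 + 5·26
So 26·5 ≡ 1 (mod 43).

5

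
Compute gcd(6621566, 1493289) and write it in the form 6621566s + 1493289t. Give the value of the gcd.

Repeated division:
6621566 = 4×1493289 + 648410
1493289 = 2×648410 + 196469
648410 = 3×196469 + 59003
196469 = 3×59003 + 19460
59003 = 3×19460 + 623
19460 = 31×623 + 147
623 = 4×147 + 35
147 = 4×35 + 7
35 = 5×7 + 0
gcd(6621566, 1493289) = 7.
Back-substituting:
7 = 147 − 4·35
7 = −4·623 + 17·147
7 = 17·19460 − 531·623
7 = −531·59003 + 1610·19460
7 = 1610·196469 − 5361·59003
7 = −5361·648410 + 17693·196469
7 = 17693·1493289 − 40747·648410
7 = −40747·6621566 + 180681·1493289
So 7 = (-40747)·6621566 + (180681)·1493289.

7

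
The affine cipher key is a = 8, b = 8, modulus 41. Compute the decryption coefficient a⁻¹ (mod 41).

Run Euclid on (41, 8):
41 = 5·8 + 1
8 = 8·1 + 0
The gcd is 1. Working backward:
1 = 41 − 5·8
Hence 8⁻¹ ≡ -5 ≡ 36 (mod 41).

36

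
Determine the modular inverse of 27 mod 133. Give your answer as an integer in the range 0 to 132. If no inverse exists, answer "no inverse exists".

Apply the Euclidean algorithm to 133 and 27:
133 = 4*27 + 25
27 = 1*25 + 2
25 = 12*2 + 1
2 = 2*1 + 0
The gcd is 1. Working backward:
1 = 25 − 12·2
1 = −12·27 + 13·25
1 = 13·133 − 64·27
Thus 27·(-64) ≡ 1 (mod 133); reducing, -64 mod 133 = 69.

69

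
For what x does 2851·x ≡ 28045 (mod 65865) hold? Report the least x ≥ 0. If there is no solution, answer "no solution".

First find gcd(2851, 65865):
65865 = 23·2851 + 292
2851 = 9·292 + 223
292 = 1·223 + 69
223 = 3·69 + 16
69 = 4·16 + 5
16 = 3·5 + 1
5 = 5·1 + 0
gcd = 1, so a unique solution mod 65865 exists.
Back-substitute for the Bézout coefficients:
1 = 16 − 3·5
1 = −3·69 + 13·16
1 = 13·223 − 42·69
1 = −42·292 + 55·223
1 = 55·2851 − 537·292
1 = −537·65865 + 12406·2851
So 2851·(12406) ≡ 1 (mod 65865), giving 2851⁻¹ ≡ 12406.
x ≡ 2851⁻¹·28045 ≡ 12406·28045 ≡ 27340 (mod 65865).

27340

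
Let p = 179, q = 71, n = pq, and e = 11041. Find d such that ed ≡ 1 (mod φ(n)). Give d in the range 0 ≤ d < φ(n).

641

φ(n) = (p−1)(q−1) = 178·70 = 12460.
Need d with 11041·d ≡ 1 (mod 12460). Apply the extended Euclidean algorithm:
12460 = 1·11041 + 1419
11041 = 7·1419 + 1108
1419 = 1·1108 + 311
1108 = 3·311 + 175
311 = 1·175 + 136
175 = 1·136 + 39
136 = 3·39 + 19
39 = 2·19 + 1
19 = 19·1 + 0
Back-substitute:
1 = 39 − 2·19
1 = −2·136 + 7·39
1 = 7·175 − 9·136
1 = −9·311 + 16·175
1 = 16·1108 − 57·311
1 = −57·1419 + 73·1108
1 = 73·11041 − 568·1419
1 = −568·12460 + 641·11041
So 11041·641 ≡ 1 (mod 12460), hence d = 641.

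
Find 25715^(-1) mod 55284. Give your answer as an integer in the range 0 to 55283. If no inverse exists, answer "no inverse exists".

49331

Run Euclid on (55284, 25715):
55284 = 2·25715 + 3854
25715 = 6·3854 + 2591
3854 = 1·2591 + 1263
2591 = 2·1263 + 65
1263 = 19·65 + 28
65 = 2·28 + 9
28 = 3·9 + 1
9 = 9·1 + 0
The gcd is 1. Working backward:
1 = 28 − 3·9
1 = −3·65 + 7·28
1 = 7·1263 − 136·65
1 = −136·2591 + 279·1263
1 = 279·3854 − 415·2591
1 = −415·25715 + 2769·3854
1 = 2769·55284 − 5953·25715
So 25715·(-5953) ≡ 1 (mod 55284), and -5953 ≡ 49331 (mod 55284).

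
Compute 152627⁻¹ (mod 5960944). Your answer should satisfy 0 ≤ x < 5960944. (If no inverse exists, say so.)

Apply the Euclidean algorithm to 5960944 and 152627:
5960944 = 39·152627 + 8491
152627 = 17·8491 + 8280
8491 = 1·8280 + 211
8280 = 39·211 + 51
211 = 4·51 + 7
51 = 7·7 + 2
7 = 3·2 + 1
2 = 2·1 + 0
Since gcd(152627, 5960944) = 1, back-substitute to write 1 as a combination:
1 = 7 − 3·2
1 = −3·51 + 22·7
1 = 22·211 − 91·51
1 = −91·8280 + 3571·211
1 = 3571·8491 − 3662·8280
1 = −3662·152627 + 65825·8491
1 = 65825·5960944 − 2570837·152627
Thus 152627·(-2570837) ≡ 1 (mod 5960944); reducing, -2570837 mod 5960944 = 3390107.

3390107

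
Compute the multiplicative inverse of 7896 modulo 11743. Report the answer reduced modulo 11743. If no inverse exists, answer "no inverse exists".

gcd(11743, 7896) by repeated division:
11743 = 1·7896 + 3847
7896 = 2·3847 + 202
3847 = 19·202 + 9
202 = 22·9 + 4
9 = 2·4 + 1
4 = 4·1 + 0
gcd = 1, so the inverse exists. Back-substitute:
1 = 9 − 2·4
1 = −2·202 + 45·9
1 = 45·3847 − 857·202
1 = −857·7896 + 1759·3847
1 = 1759·11743 − 2616·7896
Thus 7896·(-2616) ≡ 1 (mod 11743); reducing, -2616 mod 11743 = 9127.

9127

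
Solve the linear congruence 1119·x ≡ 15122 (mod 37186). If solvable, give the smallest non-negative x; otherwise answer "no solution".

30952

First find gcd(1119, 37186):
37186 = 33×1119 + 259
1119 = 4×259 + 83
259 = 3×83 + 10
83 = 8×10 + 3
10 = 3×3 + 1
3 = 3×1 + 0
gcd = 1, so a unique solution mod 37186 exists.
Back-substitute for the Bézout coefficients:
1 = 10 − 3·3
1 = −3·83 + 25·10
1 = 25·259 − 78·83
1 = −78·1119 + 337·259
1 = 337·37186 − 11199·1119
So 1119·(-11199) ≡ 1 (mod 37186), giving 1119⁻¹ ≡ 25987.
x ≡ 1119⁻¹·15122 ≡ 25987·15122 ≡ 30952 (mod 37186).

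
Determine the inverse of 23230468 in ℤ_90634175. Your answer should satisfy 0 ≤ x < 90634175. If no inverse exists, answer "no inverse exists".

83182132

Run Euclid on (90634175, 23230468):
90634175 = 3×23230468 + 20942771
23230468 = 1×20942771 + 2287697
20942771 = 9×2287697 + 353498
2287697 = 6×353498 + 166709
353498 = 2×166709 + 20080
166709 = 8×20080 + 6069
20080 = 3×6069 + 1873
6069 = 3×1873 + 450
1873 = 4×450 + 73
450 = 6×73 + 12
73 = 6×12 + 1
12 = 12×1 + 0
The gcd is 1. Working backward:
1 = 73 − 6·12
1 = −6·450 + 37·73
1 = 37·1873 − 154·450
1 = −154·6069 + 499·1873
1 = 499·20080 − 1651·6069
1 = −1651·166709 + 13707·20080
1 = 13707·353498 − 29065·166709
1 = −29065·2287697 + 188097·353498
1 = 188097·20942771 − 1721938·2287697
1 = −1721938·23230468 + 1910035·20942771
1 = 1910035·90634175 − 7452043·23230468
Thus 23230468·(-7452043) ≡ 1 (mod 90634175); reducing, -7452043 mod 90634175 = 83182132.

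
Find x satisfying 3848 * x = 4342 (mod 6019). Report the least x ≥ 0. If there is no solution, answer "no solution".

461

First find gcd(3848, 6019):
6019 = 1·3848 + 2171
3848 = 1·2171 + 1677
2171 = 1·1677 + 494
1677 = 3·494 + 195
494 = 2·195 + 104
195 = 1·104 + 91
104 = 1·91 + 13
91 = 7·13 + 0
gcd = 13 and 13 | 4342, so solutions exist. Divide through by 13: 296x ≡ 334 (mod 463).
Now find 296⁻¹ mod 463:
463 = 1×296 + 167
296 = 1×167 + 129
167 = 1×129 + 38
129 = 3×38 + 15
38 = 2×15 + 8
15 = 1×8 + 7
8 = 1×7 + 1
7 = 7×1 + 0
Back-substitute:
1 = 8 − 7
1 = −15 + 2·8
1 = 2·38 − 5·15
1 = −5·129 + 17·38
1 = 17·167 − 22·129
1 = −22·296 + 39·167
1 = 39·463 − 61·296
So 296·(-61) ≡ 1 (mod 463), i.e. 296⁻¹ ≡ 402.
Then x ≡ 402·334 ≡ 461 (mod 463); the smallest non-negative solution is x = 461.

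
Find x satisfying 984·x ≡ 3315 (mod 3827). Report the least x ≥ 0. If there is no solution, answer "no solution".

3422

First find gcd(984, 3827):
3827 = 3·984 + 875
984 = 1·875 + 109
875 = 8·109 + 3
109 = 36·3 + 1
3 = 3·1 + 0
gcd = 1, so a unique solution mod 3827 exists.
Back-substitute for the Bézout coefficients:
1 = 109 − 36·3
1 = −36·875 + 289·109
1 = 289·984 − 325·875
1 = −325·3827 + 1264·984
So 984·(1264) ≡ 1 (mod 3827), giving 984⁻¹ ≡ 1264.
x ≡ 984⁻¹·3315 ≡ 1264·3315 ≡ 3422 (mod 3827).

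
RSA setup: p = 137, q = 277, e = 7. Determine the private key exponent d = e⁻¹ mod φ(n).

16087

φ(n) = (p−1)(q−1) = 136·276 = 37536.
Need d with 7·d ≡ 1 (mod 37536). Apply the extended Euclidean algorithm:
37536 = 5362·7 + 2
7 = 3·2 + 1
2 = 2·1 + 0
Back-substitute:
1 = 7 − 3·2
1 = −3·37536 + 16087·7
So 7·16087 ≡ 1 (mod 37536), hence d = 16087.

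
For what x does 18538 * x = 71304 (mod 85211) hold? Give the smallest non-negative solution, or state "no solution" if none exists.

First find gcd(18538, 85211):
85211 = 4·18538 + 11059
18538 = 1·11059 + 7479
11059 = 1·7479 + 3580
7479 = 2·3580 + 319
3580 = 11·319 + 71
319 = 4·71 + 35
71 = 2·35 + 1
35 = 35·1 + 0
gcd = 1, so a unique solution mod 85211 exists.
Back-substitute for the Bézout coefficients:
1 = 71 − 2·35
1 = −2·319 + 9·71
1 = 9·3580 − 101·319
1 = −101·7479 + 211·3580
1 = 211·11059 − 312·7479
1 = −312·18538 + 523·11059
1 = 523·85211 − 2404·18538
So 18538·(-2404) ≡ 1 (mod 85211), giving 18538⁻¹ ≡ 82807.
x ≡ 18538⁻¹·71304 ≡ 82807·71304 ≡ 29716 (mod 85211).

29716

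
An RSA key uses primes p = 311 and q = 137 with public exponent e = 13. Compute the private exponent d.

38917

φ(n) = (p−1)(q−1) = 310·136 = 42160.
Need d with 13·d ≡ 1 (mod 42160). Apply the extended Euclidean algorithm:
42160 = 3243*13 + 1
13 = 13*1 + 0
Back-substitute:
1 = 42160 − 3243·13
So 13·(-3243) ≡ 1 (mod 42160), hence d ≡ -3243 ≡ 38917 (mod 42160).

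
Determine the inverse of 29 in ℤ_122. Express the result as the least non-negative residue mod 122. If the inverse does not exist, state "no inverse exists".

101

gcd(122, 29) by repeated division:
122 = 4*29 + 6
29 = 4*6 + 5
6 = 1*5 + 1
5 = 5*1 + 0
gcd = 1, so the inverse exists. Back-substitute:
1 = 6 − 5
1 = −29 + 5·6
1 = 5·122 − 21·29
Hence 29⁻¹ ≡ -21 ≡ 101 (mod 122).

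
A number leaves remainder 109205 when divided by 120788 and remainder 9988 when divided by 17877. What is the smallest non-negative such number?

1478312749

Write x = 109205 + 120788·k. Then 120788·k ≡ 9988 − 109205 ≡ 8045 (mod 17877).
Need 120788⁻¹ mod 17877. Extended Euclid on (17877, 13526):
17877 = 1*13526 + 4351
13526 = 3*4351 + 473
4351 = 9*473 + 94
473 = 5*94 + 3
94 = 31*3 + 1
3 = 3*1 + 0
Back-substitute:
1 = 94 − 31·3
1 = −31·473 + 156·94
1 = 156·4351 − 1435·473
1 = −1435·13526 + 4461·4351
1 = 4461·17877 − 5896·13526
120788⁻¹ ≡ 11981 (mod 17877), so k ≡ 11981·8045 ≡ 12238 (mod 17877).
x = 109205 + 120788·12238 = 1478312749.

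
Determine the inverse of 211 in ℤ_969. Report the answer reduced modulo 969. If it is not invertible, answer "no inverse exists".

Apply the Euclidean algorithm to 969 and 211:
969 = 4×211 + 125
211 = 1×125 + 86
125 = 1×86 + 39
86 = 2×39 + 8
39 = 4×8 + 7
8 = 1×7 + 1
7 = 7×1 + 0
gcd = 1, so the inverse exists. Back-substitute:
1 = 8 − 7
1 = −39 + 5·8
1 = 5·86 − 11·39
1 = −11·125 + 16·86
1 = 16·211 − 27·125
1 = −27·969 + 124·211
So 211·124 ≡ 1 (mod 969).

124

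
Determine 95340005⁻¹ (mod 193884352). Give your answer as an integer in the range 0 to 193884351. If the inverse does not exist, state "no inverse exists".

146261357

Apply the Euclidean algorithm to 193884352 and 95340005:
193884352 = 2×95340005 + 3204342
95340005 = 29×3204342 + 2414087
3204342 = 1×2414087 + 790255
2414087 = 3×790255 + 43322
790255 = 18×43322 + 10459
43322 = 4×10459 + 1486
10459 = 7×1486 + 57
1486 = 26×57 + 4
57 = 14×4 + 1
4 = 4×1 + 0
Since gcd(95340005, 193884352) = 1, back-substitute to write 1 as a combination:
1 = 57 − 14·4
1 = −14·1486 + 365·57
1 = 365·10459 − 2569·1486
1 = −2569·43322 + 10641·10459
1 = 10641·790255 − 194107·43322
1 = −194107·2414087 + 592962·790255
1 = 592962·3204342 − 787069·2414087
1 = −787069·95340005 + 23417963·3204342
1 = 23417963·193884352 − 47622995·95340005
Hence 95340005⁻¹ ≡ -47622995 ≡ 146261357 (mod 193884352).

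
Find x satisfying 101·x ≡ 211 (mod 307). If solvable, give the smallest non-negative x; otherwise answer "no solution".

First find gcd(101, 307):
307 = 3×101 + 4
101 = 25×4 + 1
4 = 4×1 + 0
gcd = 1, so a unique solution mod 307 exists.
Back-substitute for the Bézout coefficients:
1 = 101 − 25·4
1 = −25·307 + 76·101
So 101·(76) ≡ 1 (mod 307), giving 101⁻¹ ≡ 76.
x ≡ 101⁻¹·211 ≡ 76·211 ≡ 72 (mod 307).

72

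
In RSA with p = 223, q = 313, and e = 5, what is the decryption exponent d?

13853

φ(n) = (p−1)(q−1) = 222·312 = 69264.
Need d with 5·d ≡ 1 (mod 69264). Apply the extended Euclidean algorithm:
69264 = 13852·5 + 4
5 = 1·4 + 1
4 = 4·1 + 0
Back-substitute:
1 = 5 − 4
1 = −69264 + 13853·5
So 5·13853 ≡ 1 (mod 69264), hence d = 13853.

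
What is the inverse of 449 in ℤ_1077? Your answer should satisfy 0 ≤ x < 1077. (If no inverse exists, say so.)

722

gcd(1077, 449) by repeated division:
1077 = 2·449 + 179
449 = 2·179 + 91
179 = 1·91 + 88
91 = 1·88 + 3
88 = 29·3 + 1
3 = 3·1 + 0
The gcd is 1. Working backward:
1 = 88 − 29·3
1 = −29·91 + 30·88
1 = 30·179 − 59·91
1 = −59·449 + 148·179
1 = 148·1077 − 355·449
So 449·(-355) ≡ 1 (mod 1077), and -355 ≡ 722 (mod 1077).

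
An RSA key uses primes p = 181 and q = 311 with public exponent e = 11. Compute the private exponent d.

20291

φ(n) = (p−1)(q−1) = 180·310 = 55800.
Need d with 11·d ≡ 1 (mod 55800). Apply the extended Euclidean algorithm:
55800 = 5072×11 + 8
11 = 1×8 + 3
8 = 2×3 + 2
3 = 1×2 + 1
2 = 2×1 + 0
Back-substitute:
1 = 3 − 2
1 = −8 + 3·3
1 = 3·11 − 4·8
1 = −4·55800 + 20291·11
So 11·20291 ≡ 1 (mod 55800), hence d = 20291.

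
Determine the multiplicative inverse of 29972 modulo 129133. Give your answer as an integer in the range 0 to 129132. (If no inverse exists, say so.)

Extended Euclidean algorithm:
129133 = 4·29972 + 9245
29972 = 3·9245 + 2237
9245 = 4·2237 + 297
2237 = 7·297 + 158
297 = 1·158 + 139
158 = 1·139 + 19
139 = 7·19 + 6
19 = 3·6 + 1
6 = 6·1 + 0
gcd = 1, so the inverse exists. Back-substitute:
1 = 19 − 3·6
1 = −3·139 + 22·19
1 = 22·158 − 25·139
1 = −25·297 + 47·158
1 = 47·2237 − 354·297
1 = −354·9245 + 1463·2237
1 = 1463·29972 − 4743·9245
1 = −4743·129133 + 20435·29972
So 29972·20435 ≡ 1 (mod 129133).

20435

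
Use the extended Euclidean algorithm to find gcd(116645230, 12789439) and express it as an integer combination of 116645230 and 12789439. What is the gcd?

13

Apply Euclid's algorithm to 116645230 and 12789439:
116645230 = 9·12789439 + 1540279
12789439 = 8·1540279 + 467207
1540279 = 3·467207 + 138658
467207 = 3·138658 + 51233
138658 = 2·51233 + 36192
51233 = 1·36192 + 15041
36192 = 2·15041 + 6110
15041 = 2·6110 + 2821
6110 = 2·2821 + 468
2821 = 6·468 + 13
468 = 36·13 + 0
gcd(116645230, 12789439) = 13.
Express as a combination:
13 = 2821 − 6·468
13 = −6·6110 + 13·2821
13 = 13·15041 − 32·6110
13 = −32·36192 + 77·15041
13 = 77·51233 − 109·36192
13 = −109·138658 + 295·51233
13 = 295·467207 − 994·138658
13 = −994·1540279 + 3277·467207
13 = 3277·12789439 − 27210·1540279
13 = −27210·116645230 + 248167·12789439
So 13 = (-27210)·116645230 + (248167)·12789439.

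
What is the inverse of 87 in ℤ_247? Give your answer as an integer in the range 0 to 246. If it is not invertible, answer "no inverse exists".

159

Extended Euclidean algorithm:
247 = 2×87 + 73
87 = 1×73 + 14
73 = 5×14 + 3
14 = 4×3 + 2
3 = 1×2 + 1
2 = 2×1 + 0
Since gcd(87, 247) = 1, back-substitute to write 1 as a combination:
1 = 3 − 2
1 = −14 + 5·3
1 = 5·73 − 26·14
1 = −26·87 + 31·73
1 = 31·247 − 88·87
Thus 87·(-88) ≡ 1 (mod 247); reducing, -88 mod 247 = 159.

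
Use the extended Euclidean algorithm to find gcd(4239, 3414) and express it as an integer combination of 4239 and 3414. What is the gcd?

Euclidean algorithm:
4239 = 1×3414 + 825
3414 = 4×825 + 114
825 = 7×114 + 27
114 = 4×27 + 6
27 = 4×6 + 3
6 = 2×3 + 0
gcd(4239, 3414) = 3.
Working backward:
3 = 27 − 4·6
3 = −4·114 + 17·27
3 = 17·825 − 123·114
3 = −123·3414 + 509·825
3 = 509·4239 − 632·3414
So 3 = (509)·4239 + (-632)·3414.

3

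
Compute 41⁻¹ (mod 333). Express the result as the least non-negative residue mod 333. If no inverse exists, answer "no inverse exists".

Extended Euclidean algorithm:
333 = 8×41 + 5
41 = 8×5 + 1
5 = 5×1 + 0
gcd = 1, so the inverse exists. Back-substitute:
1 = 41 − 8·5
1 = −8·333 + 65·41
So 41·65 ≡ 1 (mod 333).

65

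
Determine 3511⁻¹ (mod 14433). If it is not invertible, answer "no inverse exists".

Run Euclid on (14433, 3511):
14433 = 4·3511 + 389
3511 = 9·389 + 10
389 = 38·10 + 9
10 = 1·9 + 1
9 = 9·1 + 0
The gcd is 1. Working backward:
1 = 10 − 9
1 = −389 + 39·10
1 = 39·3511 − 352·389
1 = −352·14433 + 1447·3511
So 3511·1447 ≡ 1 (mod 14433).

1447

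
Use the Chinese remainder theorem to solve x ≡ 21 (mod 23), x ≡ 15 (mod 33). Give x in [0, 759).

642

Write x = 21 + 23·k. Then 23·k ≡ 15 − 21 ≡ 27 (mod 33).
Need 23⁻¹ mod 33. Extended Euclid on (33, 23):
33 = 1×23 + 10
23 = 2×10 + 3
10 = 3×3 + 1
3 = 3×1 + 0
Back-substitute:
1 = 10 − 3·3
1 = −3·23 + 7·10
1 = 7·33 − 10·23
23⁻¹ ≡ 23 (mod 33), so k ≡ 23·27 ≡ 27 (mod 33).
x = 21 + 23·27 = 642.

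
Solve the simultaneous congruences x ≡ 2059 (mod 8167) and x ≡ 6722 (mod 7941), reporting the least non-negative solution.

Write x = 2059 + 8167·k. Then 8167·k ≡ 6722 − 2059 ≡ 4663 (mod 7941).
Need 8167⁻¹ mod 7941. Extended Euclid on (7941, 226):
7941 = 35×226 + 31
226 = 7×31 + 9
31 = 3×9 + 4
9 = 2×4 + 1
4 = 4×1 + 0
Back-substitute:
1 = 9 − 2·4
1 = −2·31 + 7·9
1 = 7·226 − 51·31
1 = −51·7941 + 1792·226
8167⁻¹ ≡ 1792 (mod 7941), so k ≡ 1792·4663 ≡ 2164 (mod 7941).
x = 2059 + 8167·2164 = 17675447.

17675447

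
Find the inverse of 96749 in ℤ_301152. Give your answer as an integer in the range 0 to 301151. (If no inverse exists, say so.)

Extended Euclidean algorithm:
301152 = 3×96749 + 10905
96749 = 8×10905 + 9509
10905 = 1×9509 + 1396
9509 = 6×1396 + 1133
1396 = 1×1133 + 263
1133 = 4×263 + 81
263 = 3×81 + 20
81 = 4×20 + 1
20 = 20×1 + 0
Since gcd(96749, 301152) = 1, back-substitute to write 1 as a combination:
1 = 81 − 4·20
1 = −4·263 + 13·81
1 = 13·1133 − 56·263
1 = −56·1396 + 69·1133
1 = 69·9509 − 470·1396
1 = −470·10905 + 539·9509
1 = 539·96749 − 4782·10905
1 = −4782·301152 + 14885·96749
So 96749·14885 ≡ 1 (mod 301152).

14885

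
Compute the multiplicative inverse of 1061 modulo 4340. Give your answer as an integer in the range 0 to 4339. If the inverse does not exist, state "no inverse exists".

3481

gcd(4340, 1061) by repeated division:
4340 = 4×1061 + 96
1061 = 11×96 + 5
96 = 19×5 + 1
5 = 5×1 + 0
The gcd is 1. Working backward:
1 = 96 − 19·5
1 = −19·1061 + 210·96
1 = 210·4340 − 859·1061
Hence 1061⁻¹ ≡ -859 ≡ 3481 (mod 4340).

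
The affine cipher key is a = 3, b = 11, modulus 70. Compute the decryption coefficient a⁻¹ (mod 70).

47

Run Euclid on (70, 3):
70 = 23×3 + 1
3 = 3×1 + 0
The gcd is 1. Working backward:
1 = 70 − 23·3
So 3·(-23) ≡ 1 (mod 70), and -23 ≡ 47 (mod 70).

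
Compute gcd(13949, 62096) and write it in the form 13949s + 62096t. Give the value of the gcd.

1

Apply Euclid's algorithm to 62096 and 13949:
62096 = 4×13949 + 6300
13949 = 2×6300 + 1349
6300 = 4×1349 + 904
1349 = 1×904 + 445
904 = 2×445 + 14
445 = 31×14 + 11
14 = 1×11 + 3
11 = 3×3 + 2
3 = 1×2 + 1
2 = 2×1 + 0
gcd(13949, 62096) = 1.
Working backward:
1 = 3 − 2
1 = −11 + 4·3
1 = 4·14 − 5·11
1 = −5·445 + 159·14
1 = 159·904 − 323·445
1 = −323·1349 + 482·904
1 = 482·6300 − 2251·1349
1 = −2251·13949 + 4984·6300
1 = 4984·62096 − 22187·13949
So 1 = (4984)·62096 + (-22187)·13949.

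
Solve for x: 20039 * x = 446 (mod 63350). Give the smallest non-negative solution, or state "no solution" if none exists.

First find gcd(20039, 63350):
63350 = 3*20039 + 3233
20039 = 6*3233 + 641
3233 = 5*641 + 28
641 = 22*28 + 25
28 = 1*25 + 3
25 = 8*3 + 1
3 = 3*1 + 0
gcd = 1, so a unique solution mod 63350 exists.
Back-substitute for the Bézout coefficients:
1 = 25 − 8·3
1 = −8·28 + 9·25
1 = 9·641 − 206·28
1 = −206·3233 + 1039·641
1 = 1039·20039 − 6440·3233
1 = −6440·63350 + 20359·20039
So 20039·(20359) ≡ 1 (mod 63350), giving 20039⁻¹ ≡ 20359.
x ≡ 20039⁻¹·446 ≡ 20359·446 ≡ 21064 (mod 63350).

21064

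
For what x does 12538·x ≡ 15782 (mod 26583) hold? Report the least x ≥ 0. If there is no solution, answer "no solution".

18536

First find gcd(12538, 26583):
26583 = 2*12538 + 1507
12538 = 8*1507 + 482
1507 = 3*482 + 61
482 = 7*61 + 55
61 = 1*55 + 6
55 = 9*6 + 1
6 = 6*1 + 0
gcd = 1, so a unique solution mod 26583 exists.
Back-substitute for the Bézout coefficients:
1 = 55 − 9·6
1 = −9·61 + 10·55
1 = 10·482 − 79·61
1 = −79·1507 + 247·482
1 = 247·12538 − 2055·1507
1 = −2055·26583 + 4357·12538
So 12538·(4357) ≡ 1 (mod 26583), giving 12538⁻¹ ≡ 4357.
x ≡ 12538⁻¹·15782 ≡ 4357·15782 ≡ 18536 (mod 26583).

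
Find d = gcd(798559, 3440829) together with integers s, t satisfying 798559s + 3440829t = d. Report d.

1

Repeated division:
3440829 = 4·798559 + 246593
798559 = 3·246593 + 58780
246593 = 4·58780 + 11473
58780 = 5·11473 + 1415
11473 = 8·1415 + 153
1415 = 9·153 + 38
153 = 4·38 + 1
38 = 38·1 + 0
gcd(798559, 3440829) = 1.
Back-substituting:
1 = 153 − 4·38
1 = −4·1415 + 37·153
1 = 37·11473 − 300·1415
1 = −300·58780 + 1537·11473
1 = 1537·246593 − 6448·58780
1 = −6448·798559 + 20881·246593
1 = 20881·3440829 − 89972·798559
So 1 = (20881)·3440829 + (-89972)·798559.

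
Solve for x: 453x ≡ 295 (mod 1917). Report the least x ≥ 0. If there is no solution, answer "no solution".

gcd(453, 1917):
1917 = 4*453 + 105
453 = 4*105 + 33
105 = 3*33 + 6
33 = 5*6 + 3
6 = 2*3 + 0
gcd = 3, but 3 ∤ 295, so the congruence has no solution.

no solution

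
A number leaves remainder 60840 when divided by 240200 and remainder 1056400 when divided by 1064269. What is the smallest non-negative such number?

254318776640

Write x = 60840 + 240200·k. Then 240200·k ≡ 1056400 − 60840 ≡ 995560 (mod 1064269).
Need 240200⁻¹ mod 1064269. Extended Euclid on (1064269, 240200):
1064269 = 4·240200 + 103469
240200 = 2·103469 + 33262
103469 = 3·33262 + 3683
33262 = 9·3683 + 115
3683 = 32·115 + 3
115 = 38·3 + 1
3 = 3·1 + 0
Back-substitute:
1 = 115 − 38·3
1 = −38·3683 + 1217·115
1 = 1217·33262 − 10991·3683
1 = −10991·103469 + 34190·33262
1 = 34190·240200 − 79371·103469
1 = −79371·1064269 + 351674·240200
240200⁻¹ ≡ 351674 (mod 1064269), so k ≡ 351674·995560 ≡ 1058779 (mod 1064269).
x = 60840 + 240200·1058779 = 254318776640.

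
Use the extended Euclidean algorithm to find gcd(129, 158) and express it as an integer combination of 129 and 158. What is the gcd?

1

Apply Euclid's algorithm to 158 and 129:
158 = 1*129 + 29
129 = 4*29 + 13
29 = 2*13 + 3
13 = 4*3 + 1
3 = 3*1 + 0
gcd(129, 158) = 1.
Back-substituting:
1 = 13 − 4·3
1 = −4·29 + 9·13
1 = 9·129 − 40·29
1 = −40·158 + 49·129
So 1 = (-40)·158 + (49)·129.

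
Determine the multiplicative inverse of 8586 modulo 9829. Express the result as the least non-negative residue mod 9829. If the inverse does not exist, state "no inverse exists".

4017

gcd(9829, 8586) by repeated division:
9829 = 1×8586 + 1243
8586 = 6×1243 + 1128
1243 = 1×1128 + 115
1128 = 9×115 + 93
115 = 1×93 + 22
93 = 4×22 + 5
22 = 4×5 + 2
5 = 2×2 + 1
2 = 2×1 + 0
Since gcd(8586, 9829) = 1, back-substitute to write 1 as a combination:
1 = 5 − 2·2
1 = −2·22 + 9·5
1 = 9·93 − 38·22
1 = −38·115 + 47·93
1 = 47·1128 − 461·115
1 = −461·1243 + 508·1128
1 = 508·8586 − 3509·1243
1 = −3509·9829 + 4017·8586
So 8586·4017 ≡ 1 (mod 9829).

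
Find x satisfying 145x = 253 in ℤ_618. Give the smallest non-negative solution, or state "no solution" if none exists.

445

First find gcd(145, 618):
618 = 4·145 + 38
145 = 3·38 + 31
38 = 1·31 + 7
31 = 4·7 + 3
7 = 2·3 + 1
3 = 3·1 + 0
gcd = 1, so a unique solution mod 618 exists.
Back-substitute for the Bézout coefficients:
1 = 7 − 2·3
1 = −2·31 + 9·7
1 = 9·38 − 11·31
1 = −11·145 + 42·38
1 = 42·618 − 179·145
So 145·(-179) ≡ 1 (mod 618), giving 145⁻¹ ≡ 439.
x ≡ 145⁻¹·253 ≡ 439·253 ≡ 445 (mod 618).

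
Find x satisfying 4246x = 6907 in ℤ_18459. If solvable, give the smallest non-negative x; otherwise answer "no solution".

First find gcd(4246, 18459):
18459 = 4*4246 + 1475
4246 = 2*1475 + 1296
1475 = 1*1296 + 179
1296 = 7*179 + 43
179 = 4*43 + 7
43 = 6*7 + 1
7 = 7*1 + 0
gcd = 1, so a unique solution mod 18459 exists.
Back-substitute for the Bézout coefficients:
1 = 43 − 6·7
1 = −6·179 + 25·43
1 = 25·1296 − 181·179
1 = −181·1475 + 206·1296
1 = 206·4246 − 593·1475
1 = −593·18459 + 2578·4246
So 4246·(2578) ≡ 1 (mod 18459), giving 4246⁻¹ ≡ 2578.
x ≡ 4246⁻¹·6907 ≡ 2578·6907 ≡ 11770 (mod 18459).

11770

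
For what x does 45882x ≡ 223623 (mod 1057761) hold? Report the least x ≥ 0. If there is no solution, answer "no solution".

First find gcd(45882, 1057761):
1057761 = 23*45882 + 2475
45882 = 18*2475 + 1332
2475 = 1*1332 + 1143
1332 = 1*1143 + 189
1143 = 6*189 + 9
189 = 21*9 + 0
gcd = 9 and 9 | 223623, so solutions exist. Divide through by 9: 5098x ≡ 24847 (mod 117529).
Now find 5098⁻¹ mod 117529:
117529 = 23×5098 + 275
5098 = 18×275 + 148
275 = 1×148 + 127
148 = 1×127 + 21
127 = 6×21 + 1
21 = 21×1 + 0
Back-substitute:
1 = 127 − 6·21
1 = −6·148 + 7·127
1 = 7·275 − 13·148
1 = −13·5098 + 241·275
1 = 241·117529 − 5556·5098
So 5098·(-5556) ≡ 1 (mod 117529), i.e. 5098⁻¹ ≡ 111973.
Then x ≡ 111973·24847 ≡ 46643 (mod 117529); the smallest non-negative solution is x = 46643.

46643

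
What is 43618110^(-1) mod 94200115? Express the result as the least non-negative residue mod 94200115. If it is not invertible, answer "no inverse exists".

Euclidean algorithm on 94200115, 43618110:
94200115 = 2·43618110 + 6963895
43618110 = 6·6963895 + 1834740
6963895 = 3·1834740 + 1459675
1834740 = 1·1459675 + 375065
1459675 = 3·375065 + 334480
375065 = 1·334480 + 40585
334480 = 8·40585 + 9800
40585 = 4·9800 + 1385
9800 = 7·1385 + 105
1385 = 13·105 + 20
105 = 5·20 + 5
20 = 4·5 + 0
The gcd is 5, not 1, hence no inverse exists.

no inverse exists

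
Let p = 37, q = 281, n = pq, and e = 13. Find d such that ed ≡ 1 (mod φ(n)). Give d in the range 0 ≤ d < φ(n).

φ(n) = (p−1)(q−1) = 36·280 = 10080.
Need d with 13·d ≡ 1 (mod 10080). Apply the extended Euclidean algorithm:
10080 = 775×13 + 5
13 = 2×5 + 3
5 = 1×3 + 2
3 = 1×2 + 1
2 = 2×1 + 0
Back-substitute:
1 = 3 − 2
1 = −5 + 2·3
1 = 2·13 − 5·5
1 = −5·10080 + 3877·13
So 13·3877 ≡ 1 (mod 10080), hence d = 3877.

3877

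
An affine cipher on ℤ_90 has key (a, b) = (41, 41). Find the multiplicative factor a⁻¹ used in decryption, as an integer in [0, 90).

11

Run Euclid on (90, 41):
90 = 2·41 + 8
41 = 5·8 + 1
8 = 8·1 + 0
gcd = 1, so the inverse exists. Back-substitute:
1 = 41 − 5·8
1 = −5·90 + 11·41
So 41·11 ≡ 1 (mod 90).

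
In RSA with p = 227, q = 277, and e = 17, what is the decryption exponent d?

φ(n) = (p−1)(q−1) = 226·276 = 62376.
Need d with 17·d ≡ 1 (mod 62376). Apply the extended Euclidean algorithm:
62376 = 3669×17 + 3
17 = 5×3 + 2
3 = 1×2 + 1
2 = 2×1 + 0
Back-substitute:
1 = 3 − 2
1 = −17 + 6·3
1 = 6·62376 − 22015·17
So 17·(-22015) ≡ 1 (mod 62376), hence d ≡ -22015 ≡ 40361 (mod 62376).

40361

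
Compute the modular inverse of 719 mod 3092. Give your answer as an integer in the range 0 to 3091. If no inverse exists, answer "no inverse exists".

gcd(3092, 719) by repeated division:
3092 = 4·719 + 216
719 = 3·216 + 71
216 = 3·71 + 3
71 = 23·3 + 2
3 = 1·2 + 1
2 = 2·1 + 0
gcd = 1, so the inverse exists. Back-substitute:
1 = 3 − 2
1 = −71 + 24·3
1 = 24·216 − 73·71
1 = −73·719 + 243·216
1 = 243·3092 − 1045·719
So 719·(-1045) ≡ 1 (mod 3092), and -1045 ≡ 2047 (mod 3092).

2047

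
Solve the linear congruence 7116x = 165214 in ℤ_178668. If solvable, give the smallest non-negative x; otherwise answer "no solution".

gcd(7116, 178668):
178668 = 25·7116 + 768
7116 = 9·768 + 204
768 = 3·204 + 156
204 = 1·156 + 48
156 = 3·48 + 12
48 = 4·12 + 0
gcd = 12, but 12 ∤ 165214, so the congruence has no solution.

no solution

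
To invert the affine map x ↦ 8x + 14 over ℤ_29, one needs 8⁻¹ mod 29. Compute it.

gcd(29, 8) by repeated division:
29 = 3·8 + 5
8 = 1·5 + 3
5 = 1·3 + 2
3 = 1·2 + 1
2 = 2·1 + 0
Since gcd(8, 29) = 1, back-substitute to write 1 as a combination:
1 = 3 − 2
1 = −5 + 2·3
1 = 2·8 − 3·5
1 = −3·29 + 11·8
So 8·11 ≡ 1 (mod 29).

11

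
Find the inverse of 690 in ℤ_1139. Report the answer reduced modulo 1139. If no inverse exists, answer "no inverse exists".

794

Run Euclid on (1139, 690):
1139 = 1·690 + 449
690 = 1·449 + 241
449 = 1·241 + 208
241 = 1·208 + 33
208 = 6·33 + 10
33 = 3·10 + 3
10 = 3·3 + 1
3 = 3·1 + 0
gcd = 1, so the inverse exists. Back-substitute:
1 = 10 − 3·3
1 = −3·33 + 10·10
1 = 10·208 − 63·33
1 = −63·241 + 73·208
1 = 73·449 − 136·241
1 = −136·690 + 209·449
1 = 209·1139 − 345·690
So 690·(-345) ≡ 1 (mod 1139), and -345 ≡ 794 (mod 1139).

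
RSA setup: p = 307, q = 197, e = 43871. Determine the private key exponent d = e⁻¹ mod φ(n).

8327

φ(n) = (p−1)(q−1) = 306·196 = 59976.
Need d with 43871·d ≡ 1 (mod 59976). Apply the extended Euclidean algorithm:
59976 = 1*43871 + 16105
43871 = 2*16105 + 11661
16105 = 1*11661 + 4444
11661 = 2*4444 + 2773
4444 = 1*2773 + 1671
2773 = 1*1671 + 1102
1671 = 1*1102 + 569
1102 = 1*569 + 533
569 = 1*533 + 36
533 = 14*36 + 29
36 = 1*29 + 7
29 = 4*7 + 1
7 = 7*1 + 0
Back-substitute:
1 = 29 − 4·7
1 = −4·36 + 5·29
1 = 5·533 − 74·36
1 = −74·569 + 79·533
1 = 79·1102 − 153·569
1 = −153·1671 + 232·1102
1 = 232·2773 − 385·1671
1 = −385·4444 + 617·2773
1 = 617·11661 − 1619·4444
1 = −1619·16105 + 2236·11661
1 = 2236·43871 − 6091·16105
1 = −6091·59976 + 8327·43871
So 43871·8327 ≡ 1 (mod 59976), hence d = 8327.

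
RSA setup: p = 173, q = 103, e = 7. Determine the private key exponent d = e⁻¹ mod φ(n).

7519

φ(n) = (p−1)(q−1) = 172·102 = 17544.
Need d with 7·d ≡ 1 (mod 17544). Apply the extended Euclidean algorithm:
17544 = 2506·7 + 2
7 = 3·2 + 1
2 = 2·1 + 0
Back-substitute:
1 = 7 − 3·2
1 = −3·17544 + 7519·7
So 7·7519 ≡ 1 (mod 17544), hence d = 7519.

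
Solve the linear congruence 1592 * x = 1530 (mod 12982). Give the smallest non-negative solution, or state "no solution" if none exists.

2325

First find gcd(1592, 12982):
12982 = 8*1592 + 246
1592 = 6*246 + 116
246 = 2*116 + 14
116 = 8*14 + 4
14 = 3*4 + 2
4 = 2*2 + 0
gcd = 2 and 2 | 1530, so solutions exist. Divide through by 2: 796x ≡ 765 (mod 6491).
Now find 796⁻¹ mod 6491:
6491 = 8·796 + 123
796 = 6·123 + 58
123 = 2·58 + 7
58 = 8·7 + 2
7 = 3·2 + 1
2 = 2·1 + 0
Back-substitute:
1 = 7 − 3·2
1 = −3·58 + 25·7
1 = 25·123 − 53·58
1 = −53·796 + 343·123
1 = 343·6491 − 2797·796
So 796·(-2797) ≡ 1 (mod 6491), i.e. 796⁻¹ ≡ 3694.
Then x ≡ 3694·765 ≡ 2325 (mod 6491); the smallest non-negative solution is x = 2325.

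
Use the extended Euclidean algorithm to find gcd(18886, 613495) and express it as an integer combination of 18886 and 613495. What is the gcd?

Apply Euclid's algorithm to 613495 and 18886:
613495 = 32×18886 + 9143
18886 = 2×9143 + 600
9143 = 15×600 + 143
600 = 4×143 + 28
143 = 5×28 + 3
28 = 9×3 + 1
3 = 3×1 + 0
gcd(18886, 613495) = 1.
Express as a combination:
1 = 28 − 9·3
1 = −9·143 + 46·28
1 = 46·600 − 193·143
1 = −193·9143 + 2941·600
1 = 2941·18886 − 6075·9143
1 = −6075·613495 + 197341·18886
So 1 = (-6075)·613495 + (197341)·18886.

1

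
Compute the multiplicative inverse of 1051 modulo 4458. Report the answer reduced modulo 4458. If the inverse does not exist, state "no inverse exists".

Extended Euclidean algorithm:
4458 = 4×1051 + 254
1051 = 4×254 + 35
254 = 7×35 + 9
35 = 3×9 + 8
9 = 1×8 + 1
8 = 8×1 + 0
Since gcd(1051, 4458) = 1, back-substitute to write 1 as a combination:
1 = 9 − 8
1 = −35 + 4·9
1 = 4·254 − 29·35
1 = −29·1051 + 120·254
1 = 120·4458 − 509·1051
Hence 1051⁻¹ ≡ -509 ≡ 3949 (mod 4458).

3949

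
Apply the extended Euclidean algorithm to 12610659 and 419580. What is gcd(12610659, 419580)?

Apply Euclid's algorithm to 12610659 and 419580:
12610659 = 30·419580 + 23259
419580 = 18·23259 + 918
23259 = 25·918 + 309
918 = 2·309 + 300
309 = 1·300 + 9
300 = 33·9 + 3
9 = 3·3 + 0
gcd(12610659, 419580) = 3.
Working backward:
3 = 300 − 33·9
3 = −33·309 + 34·300
3 = 34·918 − 101·309
3 = −101·23259 + 2559·918
3 = 2559·419580 − 46163·23259
3 = −46163·12610659 + 1387449·419580
So 3 = (-46163)·12610659 + (1387449)·419580.

3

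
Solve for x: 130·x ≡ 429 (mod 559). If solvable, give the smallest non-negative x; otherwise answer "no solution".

First find gcd(130, 559):
559 = 4*130 + 39
130 = 3*39 + 13
39 = 3*13 + 0
gcd = 13 and 13 | 429, so solutions exist. Divide through by 13: 10x ≡ 33 (mod 43).
Now find 10⁻¹ mod 43:
43 = 4×10 + 3
10 = 3×3 + 1
3 = 3×1 + 0
Back-substitute:
1 = 10 − 3·3
1 = −3·43 + 13·10
So 10⁻¹ ≡ 13 (mod 43).
Then x ≡ 13·33 ≡ 42 (mod 43); the smallest non-negative solution is x = 42.

42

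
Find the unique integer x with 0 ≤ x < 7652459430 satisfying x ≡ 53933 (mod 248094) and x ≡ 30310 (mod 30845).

Write x = 53933 + 248094·k. Then 248094·k ≡ 30310 − 53933 ≡ 7222 (mod 30845).
Need 248094⁻¹ mod 30845. Extended Euclid on (30845, 1334):
30845 = 23·1334 + 163
1334 = 8·163 + 30
163 = 5·30 + 13
30 = 2·13 + 4
13 = 3·4 + 1
4 = 4·1 + 0
Back-substitute:
1 = 13 − 3·4
1 = −3·30 + 7·13
1 = 7·163 − 38·30
1 = −38·1334 + 311·163
1 = 311·30845 − 7191·1334
248094⁻¹ ≡ 23654 (mod 30845), so k ≡ 23654·7222 ≡ 9578 (mod 30845).
x = 53933 + 248094·9578 = 2376298265.

2376298265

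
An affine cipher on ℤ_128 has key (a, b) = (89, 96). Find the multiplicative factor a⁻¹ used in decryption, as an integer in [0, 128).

gcd(128, 89) by repeated division:
128 = 1·89 + 39
89 = 2·39 + 11
39 = 3·11 + 6
11 = 1·6 + 5
6 = 1·5 + 1
5 = 5·1 + 0
Since gcd(89, 128) = 1, back-substitute to write 1 as a combination:
1 = 6 − 5
1 = −11 + 2·6
1 = 2·39 − 7·11
1 = −7·89 + 16·39
1 = 16·128 − 23·89
Thus 89·(-23) ≡ 1 (mod 128); reducing, -23 mod 128 = 105.

105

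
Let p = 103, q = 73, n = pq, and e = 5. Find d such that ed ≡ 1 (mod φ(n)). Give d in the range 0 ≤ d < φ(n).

φ(n) = (p−1)(q−1) = 102·72 = 7344.
Need d with 5·d ≡ 1 (mod 7344). Apply the extended Euclidean algorithm:
7344 = 1468×5 + 4
5 = 1×4 + 1
4 = 4×1 + 0
Back-substitute:
1 = 5 − 4
1 = −7344 + 1469·5
So 5·1469 ≡ 1 (mod 7344), hence d = 1469.

1469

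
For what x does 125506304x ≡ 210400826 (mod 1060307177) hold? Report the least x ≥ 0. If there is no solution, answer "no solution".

509461134

First find gcd(125506304, 1060307177):
1060307177 = 8×125506304 + 56256745
125506304 = 2×56256745 + 12992814
56256745 = 4×12992814 + 4285489
12992814 = 3×4285489 + 136347
4285489 = 31×136347 + 58732
136347 = 2×58732 + 18883
58732 = 3×18883 + 2083
18883 = 9×2083 + 136
2083 = 15×136 + 43
136 = 3×43 + 7
43 = 6×7 + 1
7 = 7×1 + 0
gcd = 1, so a unique solution mod 1060307177 exists.
Back-substitute for the Bézout coefficients:
1 = 43 − 6·7
1 = −6·136 + 19·43
1 = 19·2083 − 291·136
1 = −291·18883 + 2638·2083
1 = 2638·58732 − 8205·18883
1 = −8205·136347 + 19048·58732
1 = 19048·4285489 − 598693·136347
1 = −598693·12992814 + 1815127·4285489
1 = 1815127·56256745 − 7859201·12992814
1 = −7859201·125506304 + 17533529·56256745
1 = 17533529·1060307177 − 148127433·125506304
So 125506304·(-148127433) ≡ 1 (mod 1060307177), giving 125506304⁻¹ ≡ 912179744.
x ≡ 125506304⁻¹·210400826 ≡ 912179744·210400826 ≡ 509461134 (mod 1060307177).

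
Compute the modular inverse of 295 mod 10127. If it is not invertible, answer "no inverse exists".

7621

gcd(10127, 295) by repeated division:
10127 = 34*295 + 97
295 = 3*97 + 4
97 = 24*4 + 1
4 = 4*1 + 0
gcd = 1, so the inverse exists. Back-substitute:
1 = 97 − 24·4
1 = −24·295 + 73·97
1 = 73·10127 − 2506·295
Thus 295·(-2506) ≡ 1 (mod 10127); reducing, -2506 mod 10127 = 7621.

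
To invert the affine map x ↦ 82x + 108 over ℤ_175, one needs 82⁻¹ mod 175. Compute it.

Run Euclid on (175, 82):
175 = 2*82 + 11
82 = 7*11 + 5
11 = 2*5 + 1
5 = 5*1 + 0
gcd = 1, so the inverse exists. Back-substitute:
1 = 11 − 2·5
1 = −2·82 + 15·11
1 = 15·175 − 32·82
Thus 82·(-32) ≡ 1 (mod 175); reducing, -32 mod 175 = 143.

143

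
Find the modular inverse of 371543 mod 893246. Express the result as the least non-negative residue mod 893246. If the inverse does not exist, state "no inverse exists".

Run Euclid on (893246, 371543):
893246 = 2*371543 + 150160
371543 = 2*150160 + 71223
150160 = 2*71223 + 7714
71223 = 9*7714 + 1797
7714 = 4*1797 + 526
1797 = 3*526 + 219
526 = 2*219 + 88
219 = 2*88 + 43
88 = 2*43 + 2
43 = 21*2 + 1
2 = 2*1 + 0
Since gcd(371543, 893246) = 1, back-substitute to write 1 as a combination:
1 = 43 − 21·2
1 = −21·88 + 43·43
1 = 43·219 − 107·88
1 = −107·526 + 257·219
1 = 257·1797 − 878·526
1 = −878·7714 + 3769·1797
1 = 3769·71223 − 34799·7714
1 = −34799·150160 + 73367·71223
1 = 73367·371543 − 181533·150160
1 = −181533·893246 + 436433·371543
So 371543·436433 ≡ 1 (mod 893246).

436433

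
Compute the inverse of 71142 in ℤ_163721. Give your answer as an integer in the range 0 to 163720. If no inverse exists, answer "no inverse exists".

22026

gcd(163721, 71142) by repeated division:
163721 = 2×71142 + 21437
71142 = 3×21437 + 6831
21437 = 3×6831 + 944
6831 = 7×944 + 223
944 = 4×223 + 52
223 = 4×52 + 15
52 = 3×15 + 7
15 = 2×7 + 1
7 = 7×1 + 0
gcd = 1, so the inverse exists. Back-substitute:
1 = 15 − 2·7
1 = −2·52 + 7·15
1 = 7·223 − 30·52
1 = −30·944 + 127·223
1 = 127·6831 − 919·944
1 = −919·21437 + 2884·6831
1 = 2884·71142 − 9571·21437
1 = −9571·163721 + 22026·71142
So 71142·22026 ≡ 1 (mod 163721).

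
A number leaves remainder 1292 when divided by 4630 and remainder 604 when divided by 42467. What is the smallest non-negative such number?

104639292

Write x = 1292 + 4630·k. Then 4630·k ≡ 604 − 1292 ≡ 41779 (mod 42467).
Need 4630⁻¹ mod 42467. Extended Euclid on (42467, 4630):
42467 = 9×4630 + 797
4630 = 5×797 + 645
797 = 1×645 + 152
645 = 4×152 + 37
152 = 4×37 + 4
37 = 9×4 + 1
4 = 4×1 + 0
Back-substitute:
1 = 37 − 9·4
1 = −9·152 + 37·37
1 = 37·645 − 157·152
1 = −157·797 + 194·645
1 = 194·4630 − 1127·797
1 = −1127·42467 + 10337·4630
4630⁻¹ ≡ 10337 (mod 42467), so k ≡ 10337·41779 ≡ 22600 (mod 42467).
x = 1292 + 4630·22600 = 104639292.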